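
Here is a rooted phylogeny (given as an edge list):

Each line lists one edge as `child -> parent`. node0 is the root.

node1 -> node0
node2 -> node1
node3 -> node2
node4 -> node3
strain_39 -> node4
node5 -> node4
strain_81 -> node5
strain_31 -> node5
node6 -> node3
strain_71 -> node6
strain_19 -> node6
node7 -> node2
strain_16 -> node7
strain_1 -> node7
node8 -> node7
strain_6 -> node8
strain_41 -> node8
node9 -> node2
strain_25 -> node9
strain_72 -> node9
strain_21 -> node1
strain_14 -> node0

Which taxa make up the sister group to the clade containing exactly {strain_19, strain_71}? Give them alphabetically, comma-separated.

The clade containing exactly {strain_19, strain_71} attaches to the tree at the node subtending ((strain_39,(strain_81,strain_31)),(strain_71,strain_19)).
The other lineage descending from that same node — the sister group — is (strain_39,(strain_81,strain_31)); its 3 tips in alphabetical order are the answer.

strain_31, strain_39, strain_81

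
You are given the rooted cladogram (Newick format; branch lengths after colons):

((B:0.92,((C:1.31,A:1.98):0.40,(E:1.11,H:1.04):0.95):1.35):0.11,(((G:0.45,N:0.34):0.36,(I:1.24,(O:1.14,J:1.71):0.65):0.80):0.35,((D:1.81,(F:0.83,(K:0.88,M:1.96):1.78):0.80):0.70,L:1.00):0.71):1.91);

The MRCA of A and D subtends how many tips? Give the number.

15

The MRCA of A and D is the root, so the clade is the entire tree.
That clade contains 15 terminal taxa: A, B, C, D, E, F, G, H, I, J, K, L, M, N, O.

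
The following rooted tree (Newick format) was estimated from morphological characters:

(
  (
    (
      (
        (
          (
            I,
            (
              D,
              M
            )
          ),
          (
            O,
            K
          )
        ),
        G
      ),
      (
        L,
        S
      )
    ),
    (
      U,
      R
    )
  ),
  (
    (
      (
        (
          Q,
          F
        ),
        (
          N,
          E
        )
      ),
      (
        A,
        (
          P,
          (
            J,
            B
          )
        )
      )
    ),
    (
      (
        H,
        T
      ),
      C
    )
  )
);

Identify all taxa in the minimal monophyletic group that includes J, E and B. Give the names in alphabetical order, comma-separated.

A, B, E, F, J, N, P, Q

Tracing J: it sits inside (J,B).
Tracing E: it sits inside (N,E).
Tracing B: it sits inside (J,B).
The smallest clade enclosing all 3 is (((Q,F),(N,E)),(A,(P,(J,B)))); the answer is its 8 terminal taxa in alphabetical order.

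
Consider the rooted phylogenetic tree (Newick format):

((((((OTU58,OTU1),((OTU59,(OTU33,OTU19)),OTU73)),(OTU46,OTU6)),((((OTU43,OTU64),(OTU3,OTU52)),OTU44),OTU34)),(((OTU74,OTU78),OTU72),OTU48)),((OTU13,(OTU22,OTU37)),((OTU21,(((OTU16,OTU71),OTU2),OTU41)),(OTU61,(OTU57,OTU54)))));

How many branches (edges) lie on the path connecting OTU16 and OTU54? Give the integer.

The MRCA of OTU16 and OTU54 is the node subtending ((OTU21,(((OTU16,OTU71),OTU2),OTU41)),(OTU61,(OTU57,OTU54))).
From OTU16 up to that node: 5 branches. From OTU54 up to the same node: 3 branches. Total: 5 + 3 = 8.

8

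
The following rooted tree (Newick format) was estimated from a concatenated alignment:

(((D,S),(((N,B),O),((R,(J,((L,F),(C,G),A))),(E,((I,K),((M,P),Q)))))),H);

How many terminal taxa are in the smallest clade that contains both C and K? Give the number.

13

The MRCA of C and K is the node subtending ((R,(J,((L,F),(C,G),A))),(E,((I,K),((M,P),Q)))).
That clade contains 13 terminal taxa: A, C, E, F, G, I, J, K, L, M, P, Q, R.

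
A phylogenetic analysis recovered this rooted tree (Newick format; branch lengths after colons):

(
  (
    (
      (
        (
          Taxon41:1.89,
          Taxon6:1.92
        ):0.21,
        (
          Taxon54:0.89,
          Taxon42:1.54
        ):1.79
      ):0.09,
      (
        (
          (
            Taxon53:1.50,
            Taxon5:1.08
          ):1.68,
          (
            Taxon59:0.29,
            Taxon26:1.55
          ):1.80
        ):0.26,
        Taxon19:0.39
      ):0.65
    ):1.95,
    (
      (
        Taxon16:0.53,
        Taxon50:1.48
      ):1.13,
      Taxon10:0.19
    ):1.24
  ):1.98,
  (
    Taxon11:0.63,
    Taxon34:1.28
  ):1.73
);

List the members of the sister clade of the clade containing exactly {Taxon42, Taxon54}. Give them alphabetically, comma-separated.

Taxon41, Taxon6

The clade containing exactly {Taxon42, Taxon54} attaches to the tree at the node subtending ((Taxon41,Taxon6),(Taxon54,Taxon42)).
The other lineage descending from that same node — the sister group — is (Taxon41,Taxon6); its 2 tips in alphabetical order are the answer.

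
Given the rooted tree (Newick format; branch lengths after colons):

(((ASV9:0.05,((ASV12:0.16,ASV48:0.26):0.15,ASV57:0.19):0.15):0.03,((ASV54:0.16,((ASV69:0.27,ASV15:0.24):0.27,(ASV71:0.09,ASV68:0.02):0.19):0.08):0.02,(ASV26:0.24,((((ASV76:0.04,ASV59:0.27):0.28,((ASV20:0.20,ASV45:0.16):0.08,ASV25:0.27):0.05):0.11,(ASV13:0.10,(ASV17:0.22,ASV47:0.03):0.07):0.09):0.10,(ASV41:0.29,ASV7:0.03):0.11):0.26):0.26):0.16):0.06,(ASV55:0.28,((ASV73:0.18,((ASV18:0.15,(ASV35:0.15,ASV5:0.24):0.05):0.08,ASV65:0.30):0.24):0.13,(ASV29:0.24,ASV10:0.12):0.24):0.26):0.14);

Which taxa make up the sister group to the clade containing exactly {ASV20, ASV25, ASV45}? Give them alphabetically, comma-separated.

ASV59, ASV76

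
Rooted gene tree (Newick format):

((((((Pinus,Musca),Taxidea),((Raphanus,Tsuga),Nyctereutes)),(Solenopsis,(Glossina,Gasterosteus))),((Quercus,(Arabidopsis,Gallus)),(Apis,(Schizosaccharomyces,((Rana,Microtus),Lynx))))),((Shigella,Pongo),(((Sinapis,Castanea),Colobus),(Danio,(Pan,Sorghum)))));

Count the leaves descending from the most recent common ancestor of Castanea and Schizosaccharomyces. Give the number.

25

The MRCA of Castanea and Schizosaccharomyces is the root, so the clade is the entire tree.
That clade contains 25 terminal taxa: Apis, Arabidopsis, Castanea, Colobus, Danio, Gallus, Gasterosteus, Glossina, Lynx, Microtus, Musca, Nyctereutes, Pan, Pinus, Pongo, Quercus, Rana, Raphanus, Schizosaccharomyces, Shigella, Sinapis, Solenopsis, Sorghum, Taxidea, Tsuga.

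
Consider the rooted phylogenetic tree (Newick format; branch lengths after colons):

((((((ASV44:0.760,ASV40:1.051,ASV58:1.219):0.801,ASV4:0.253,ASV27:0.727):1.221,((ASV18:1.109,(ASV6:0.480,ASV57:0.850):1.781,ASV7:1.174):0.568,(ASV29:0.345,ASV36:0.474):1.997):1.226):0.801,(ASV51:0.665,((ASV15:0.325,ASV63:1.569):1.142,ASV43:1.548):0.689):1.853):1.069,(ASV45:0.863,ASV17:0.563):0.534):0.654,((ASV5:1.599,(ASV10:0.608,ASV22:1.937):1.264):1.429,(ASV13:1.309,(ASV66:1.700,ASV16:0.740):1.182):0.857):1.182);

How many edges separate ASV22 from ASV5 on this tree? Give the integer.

The MRCA of ASV22 and ASV5 is the node subtending (ASV5,(ASV10,ASV22)).
From ASV22 up to that node: 2 branches. From ASV5 up to the same node: 1 branch. Total: 2 + 1 = 3.

3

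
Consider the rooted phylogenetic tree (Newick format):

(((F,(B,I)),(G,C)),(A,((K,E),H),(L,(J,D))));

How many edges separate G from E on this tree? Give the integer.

7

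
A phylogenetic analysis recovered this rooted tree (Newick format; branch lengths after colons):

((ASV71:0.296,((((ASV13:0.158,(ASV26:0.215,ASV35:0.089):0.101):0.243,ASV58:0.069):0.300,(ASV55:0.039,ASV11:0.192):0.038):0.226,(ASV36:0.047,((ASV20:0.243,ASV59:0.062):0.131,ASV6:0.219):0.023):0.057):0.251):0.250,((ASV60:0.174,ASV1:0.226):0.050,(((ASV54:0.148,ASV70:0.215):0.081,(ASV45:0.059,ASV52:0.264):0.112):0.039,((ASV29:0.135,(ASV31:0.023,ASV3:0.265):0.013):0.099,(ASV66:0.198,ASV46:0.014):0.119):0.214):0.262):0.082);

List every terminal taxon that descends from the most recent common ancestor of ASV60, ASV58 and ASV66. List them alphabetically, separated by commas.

Tracing ASV60: it sits inside (ASV60,ASV1).
Tracing ASV58: it sits inside ((ASV13,(ASV26,ASV35)),ASV58).
Tracing ASV66: it sits inside (ASV66,ASV46).
The smallest clade enclosing all 3 is the whole tree (their MRCA is the root), so the answer is all 22 tips in alphabetical order.

ASV1, ASV11, ASV13, ASV20, ASV26, ASV29, ASV3, ASV31, ASV35, ASV36, ASV45, ASV46, ASV52, ASV54, ASV55, ASV58, ASV59, ASV6, ASV60, ASV66, ASV70, ASV71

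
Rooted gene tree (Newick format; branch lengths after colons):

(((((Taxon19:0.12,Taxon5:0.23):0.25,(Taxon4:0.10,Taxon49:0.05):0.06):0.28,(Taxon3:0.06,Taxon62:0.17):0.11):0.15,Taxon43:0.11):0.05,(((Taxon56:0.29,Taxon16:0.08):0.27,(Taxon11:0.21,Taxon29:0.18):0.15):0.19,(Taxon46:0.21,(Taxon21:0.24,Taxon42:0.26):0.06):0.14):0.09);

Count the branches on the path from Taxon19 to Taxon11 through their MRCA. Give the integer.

9

The MRCA of Taxon19 and Taxon11 is the root of the tree.
From Taxon19 up to that node: 5 branches. From Taxon11 up to the same node: 4 branches. Total: 5 + 4 = 9.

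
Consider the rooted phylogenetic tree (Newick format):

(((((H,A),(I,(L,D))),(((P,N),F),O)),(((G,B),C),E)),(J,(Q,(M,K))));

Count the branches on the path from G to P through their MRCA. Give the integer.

The MRCA of G and P is the node subtending ((((H,A),(I,(L,D))),(((P,N),F),O)),(((G,B),C),E)).
From G up to that node: 4 branches. From P up to the same node: 5 branches. Total: 4 + 5 = 9.

9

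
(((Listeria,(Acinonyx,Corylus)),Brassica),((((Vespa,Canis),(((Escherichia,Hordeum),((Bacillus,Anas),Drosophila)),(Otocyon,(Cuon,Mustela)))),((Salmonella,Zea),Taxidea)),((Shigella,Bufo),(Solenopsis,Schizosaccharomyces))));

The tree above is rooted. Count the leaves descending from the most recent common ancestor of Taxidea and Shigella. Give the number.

17

The MRCA of Taxidea and Shigella is the node subtending ((((Vespa,Canis),(((Escherichia,Hordeum),((Bacillus,Anas),Drosophila)),(Otocyon,(Cuon,Mustela)))),((Salmonella,Zea),Taxidea)),((Shigella,Bufo),(Solenopsis,Schizosaccharomyces))).
That clade contains 17 terminal taxa: Anas, Bacillus, Bufo, Canis, Cuon, Drosophila, Escherichia, Hordeum, Mustela, Otocyon, Salmonella, Schizosaccharomyces, Shigella, Solenopsis, Taxidea, Vespa, Zea.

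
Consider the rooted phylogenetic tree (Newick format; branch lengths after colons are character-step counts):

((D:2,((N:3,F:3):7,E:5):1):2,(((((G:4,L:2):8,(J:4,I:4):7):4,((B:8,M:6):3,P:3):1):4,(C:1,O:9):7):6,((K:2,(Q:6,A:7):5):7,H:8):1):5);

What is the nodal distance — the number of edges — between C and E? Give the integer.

7

The MRCA of C and E is the root of the tree.
From C up to that node: 4 branches. From E up to the same node: 3 branches. Total: 4 + 3 = 7.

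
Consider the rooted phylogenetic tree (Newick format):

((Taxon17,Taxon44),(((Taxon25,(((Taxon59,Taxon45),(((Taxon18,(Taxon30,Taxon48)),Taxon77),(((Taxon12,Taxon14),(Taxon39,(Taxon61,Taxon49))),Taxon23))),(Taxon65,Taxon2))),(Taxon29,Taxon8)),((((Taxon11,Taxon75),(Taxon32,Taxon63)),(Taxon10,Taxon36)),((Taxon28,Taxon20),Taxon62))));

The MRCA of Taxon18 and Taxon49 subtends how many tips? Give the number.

10

The MRCA of Taxon18 and Taxon49 is the node subtending (((Taxon18,(Taxon30,Taxon48)),Taxon77),(((Taxon12,Taxon14),(Taxon39,(Taxon61,Taxon49))),Taxon23)).
That clade contains 10 terminal taxa: Taxon12, Taxon14, Taxon18, Taxon23, Taxon30, Taxon39, Taxon48, Taxon49, Taxon61, Taxon77.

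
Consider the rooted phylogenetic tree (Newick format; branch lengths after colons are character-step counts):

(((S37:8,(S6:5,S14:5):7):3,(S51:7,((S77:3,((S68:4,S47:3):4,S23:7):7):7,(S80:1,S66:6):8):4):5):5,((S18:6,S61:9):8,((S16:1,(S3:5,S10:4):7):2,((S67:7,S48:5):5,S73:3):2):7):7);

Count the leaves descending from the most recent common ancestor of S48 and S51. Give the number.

18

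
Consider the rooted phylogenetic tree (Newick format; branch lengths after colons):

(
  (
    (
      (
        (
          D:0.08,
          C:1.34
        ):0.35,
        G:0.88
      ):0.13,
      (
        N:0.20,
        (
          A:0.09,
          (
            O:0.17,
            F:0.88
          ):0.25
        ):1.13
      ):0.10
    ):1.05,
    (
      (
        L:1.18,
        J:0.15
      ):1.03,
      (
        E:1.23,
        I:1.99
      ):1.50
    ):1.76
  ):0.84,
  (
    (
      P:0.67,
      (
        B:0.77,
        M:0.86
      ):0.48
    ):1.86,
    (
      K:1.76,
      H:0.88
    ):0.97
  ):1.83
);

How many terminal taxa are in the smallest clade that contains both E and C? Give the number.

11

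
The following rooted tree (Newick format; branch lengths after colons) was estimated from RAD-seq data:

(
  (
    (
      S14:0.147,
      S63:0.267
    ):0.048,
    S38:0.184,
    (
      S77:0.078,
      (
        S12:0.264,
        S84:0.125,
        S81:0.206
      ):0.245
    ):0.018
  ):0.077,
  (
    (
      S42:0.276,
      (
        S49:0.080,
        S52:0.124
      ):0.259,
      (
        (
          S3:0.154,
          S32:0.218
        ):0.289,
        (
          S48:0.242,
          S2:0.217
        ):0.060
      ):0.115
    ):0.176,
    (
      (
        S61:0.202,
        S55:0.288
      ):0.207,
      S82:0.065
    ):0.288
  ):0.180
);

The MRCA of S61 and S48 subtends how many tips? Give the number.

10

The MRCA of S61 and S48 is the node subtending ((S42,(S49,S52),((S3,S32),(S48,S2))),((S61,S55),S82)).
That clade contains 10 terminal taxa: S2, S3, S32, S42, S48, S49, S52, S55, S61, S82.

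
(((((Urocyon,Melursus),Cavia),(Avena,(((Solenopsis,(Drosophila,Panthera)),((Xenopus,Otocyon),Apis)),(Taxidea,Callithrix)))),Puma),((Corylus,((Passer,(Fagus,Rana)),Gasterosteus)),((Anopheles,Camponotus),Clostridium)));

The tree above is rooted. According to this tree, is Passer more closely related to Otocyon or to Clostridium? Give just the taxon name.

The MRCA of Passer and Clostridium subtends ((Corylus,((Passer,(Fagus,Rana)),Gasterosteus)),((Anopheles,Camponotus),Clostridium)) (8 taxa).
The MRCA of Passer and Otocyon is the root, subtending the entire tree (21 taxa).
The first is nested inside the second, so Passer shares a more recent common ancestor with Clostridium.

Clostridium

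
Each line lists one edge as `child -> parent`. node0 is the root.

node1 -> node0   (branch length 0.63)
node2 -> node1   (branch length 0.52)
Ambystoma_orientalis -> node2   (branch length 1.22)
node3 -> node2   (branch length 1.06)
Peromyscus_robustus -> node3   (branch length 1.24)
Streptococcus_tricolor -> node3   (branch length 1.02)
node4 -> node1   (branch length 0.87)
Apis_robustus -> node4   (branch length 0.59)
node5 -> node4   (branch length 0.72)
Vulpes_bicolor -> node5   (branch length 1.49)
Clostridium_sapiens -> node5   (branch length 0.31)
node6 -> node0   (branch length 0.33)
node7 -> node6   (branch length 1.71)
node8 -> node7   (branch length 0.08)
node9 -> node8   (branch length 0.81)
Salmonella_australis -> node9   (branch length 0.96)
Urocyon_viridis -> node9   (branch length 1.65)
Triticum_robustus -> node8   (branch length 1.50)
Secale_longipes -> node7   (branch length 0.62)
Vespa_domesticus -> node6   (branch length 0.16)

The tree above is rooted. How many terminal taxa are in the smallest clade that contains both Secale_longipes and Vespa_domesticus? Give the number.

5

The MRCA of Secale_longipes and Vespa_domesticus is the node subtending ((((Salmonella_australis,Urocyon_viridis),Triticum_robustus),Secale_longipes),Vespa_domesticus).
That clade contains 5 terminal taxa: Salmonella_australis, Secale_longipes, Triticum_robustus, Urocyon_viridis, Vespa_domesticus.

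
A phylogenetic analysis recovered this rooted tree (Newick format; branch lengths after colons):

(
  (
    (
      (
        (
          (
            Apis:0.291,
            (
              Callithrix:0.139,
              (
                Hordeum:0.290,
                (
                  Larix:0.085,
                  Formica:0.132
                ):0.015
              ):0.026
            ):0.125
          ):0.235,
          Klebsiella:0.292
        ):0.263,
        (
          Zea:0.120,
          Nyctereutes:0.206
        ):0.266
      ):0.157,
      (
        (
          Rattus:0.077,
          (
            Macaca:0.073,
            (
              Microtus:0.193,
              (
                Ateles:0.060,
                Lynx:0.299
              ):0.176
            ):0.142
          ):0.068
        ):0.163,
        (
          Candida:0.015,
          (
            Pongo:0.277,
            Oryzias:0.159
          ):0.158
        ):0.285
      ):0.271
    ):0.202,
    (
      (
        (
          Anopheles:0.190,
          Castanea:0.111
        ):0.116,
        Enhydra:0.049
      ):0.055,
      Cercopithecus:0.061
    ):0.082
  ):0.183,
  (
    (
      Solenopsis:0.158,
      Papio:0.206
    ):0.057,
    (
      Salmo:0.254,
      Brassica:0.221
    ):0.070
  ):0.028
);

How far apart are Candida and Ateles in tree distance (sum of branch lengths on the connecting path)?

The path runs Candida → … → MRCA → … → Ateles; the MRCA is the node subtending ((Rattus,(Macaca,(Microtus,(Ateles,Lynx)))),(Candida,(Pongo,Oryzias))).
Branch lengths along that path: 0.015 + 0.285 + 0.163 + 0.068 + 0.142 + 0.176 + 0.060 = 0.909.

0.909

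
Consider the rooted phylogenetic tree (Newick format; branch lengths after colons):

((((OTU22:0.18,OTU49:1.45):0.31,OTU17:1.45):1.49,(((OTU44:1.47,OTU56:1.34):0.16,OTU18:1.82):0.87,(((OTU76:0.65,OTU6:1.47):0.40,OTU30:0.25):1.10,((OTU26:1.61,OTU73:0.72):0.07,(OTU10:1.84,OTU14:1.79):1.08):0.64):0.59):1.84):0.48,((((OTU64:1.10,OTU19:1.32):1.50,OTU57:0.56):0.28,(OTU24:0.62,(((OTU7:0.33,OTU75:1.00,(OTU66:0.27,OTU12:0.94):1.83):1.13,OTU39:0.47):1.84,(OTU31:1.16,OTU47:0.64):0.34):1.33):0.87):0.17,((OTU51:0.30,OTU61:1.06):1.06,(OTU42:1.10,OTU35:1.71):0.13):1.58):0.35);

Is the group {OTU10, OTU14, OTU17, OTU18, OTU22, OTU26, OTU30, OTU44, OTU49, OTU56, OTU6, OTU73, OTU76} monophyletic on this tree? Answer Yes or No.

Yes

The most recent common ancestor of these taxa subtends (((OTU22,OTU49),OTU17),(((OTU44,OTU56),OTU18),(((OTU76,OTU6),OTU30),((OTU26,OTU73),(OTU10,OTU14))))).
That clade has exactly 13 tips — every listed taxon and nothing else — so the group is monophyletic.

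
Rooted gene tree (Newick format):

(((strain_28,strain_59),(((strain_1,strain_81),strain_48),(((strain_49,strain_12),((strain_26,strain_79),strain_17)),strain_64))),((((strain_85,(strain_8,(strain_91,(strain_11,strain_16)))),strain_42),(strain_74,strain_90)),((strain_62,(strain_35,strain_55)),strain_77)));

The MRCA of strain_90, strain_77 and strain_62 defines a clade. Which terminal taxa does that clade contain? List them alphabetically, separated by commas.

Tracing strain_90: it sits inside (strain_74,strain_90).
Tracing strain_77: it sits inside ((strain_62,(strain_35,strain_55)),strain_77).
Tracing strain_62: it sits inside (strain_62,(strain_35,strain_55)).
The smallest clade enclosing all 3 is ((((strain_85,(strain_8,(strain_91,(strain_11,strain_16)))),strain_42),(strain_74,strain_90)),((strain_62,(strain_35,strain_55)),strain_77)); the answer is its 12 terminal taxa in alphabetical order.

strain_11, strain_16, strain_35, strain_42, strain_55, strain_62, strain_74, strain_77, strain_8, strain_85, strain_90, strain_91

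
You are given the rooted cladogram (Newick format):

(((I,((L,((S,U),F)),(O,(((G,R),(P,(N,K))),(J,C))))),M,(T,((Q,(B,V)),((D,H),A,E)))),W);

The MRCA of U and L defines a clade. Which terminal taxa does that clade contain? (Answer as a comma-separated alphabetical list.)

Tracing U: it sits inside (S,U).
Tracing L: it sits inside (L,((S,U),F)).
The smallest clade enclosing both is (L,((S,U),F)); the answer is its 4 terminal taxa in alphabetical order.

F, L, S, U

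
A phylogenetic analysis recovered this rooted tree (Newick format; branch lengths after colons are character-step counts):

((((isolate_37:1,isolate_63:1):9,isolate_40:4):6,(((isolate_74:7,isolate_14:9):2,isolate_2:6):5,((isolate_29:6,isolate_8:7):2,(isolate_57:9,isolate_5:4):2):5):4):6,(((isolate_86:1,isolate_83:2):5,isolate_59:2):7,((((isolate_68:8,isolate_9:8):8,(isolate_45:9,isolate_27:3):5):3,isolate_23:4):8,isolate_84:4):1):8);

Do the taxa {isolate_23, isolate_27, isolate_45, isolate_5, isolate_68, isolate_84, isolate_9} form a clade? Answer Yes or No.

No

The MRCA of the listed taxa is the root, so the smallest clade containing them is the whole tree.
That clade also contains isolate_14, isolate_2, isolate_29, isolate_37, isolate_40, isolate_57, isolate_59, isolate_63, isolate_74, isolate_8, isolate_83, isolate_86, which are not in the proposed group, so the group is not monophyletic.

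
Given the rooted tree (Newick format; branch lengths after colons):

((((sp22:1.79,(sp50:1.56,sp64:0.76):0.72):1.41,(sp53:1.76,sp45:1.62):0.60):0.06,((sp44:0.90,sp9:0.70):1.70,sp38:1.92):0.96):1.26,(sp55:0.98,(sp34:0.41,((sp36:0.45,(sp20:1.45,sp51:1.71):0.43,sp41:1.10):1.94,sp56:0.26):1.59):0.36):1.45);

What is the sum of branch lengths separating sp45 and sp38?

The path runs sp45 → … → MRCA → … → sp38; the MRCA is the node subtending (((sp22,(sp50,sp64)),(sp53,sp45)),((sp44,sp9),sp38)).
Branch lengths along that path: 1.62 + 0.60 + 0.06 + 0.96 + 1.92 = 5.16.

5.16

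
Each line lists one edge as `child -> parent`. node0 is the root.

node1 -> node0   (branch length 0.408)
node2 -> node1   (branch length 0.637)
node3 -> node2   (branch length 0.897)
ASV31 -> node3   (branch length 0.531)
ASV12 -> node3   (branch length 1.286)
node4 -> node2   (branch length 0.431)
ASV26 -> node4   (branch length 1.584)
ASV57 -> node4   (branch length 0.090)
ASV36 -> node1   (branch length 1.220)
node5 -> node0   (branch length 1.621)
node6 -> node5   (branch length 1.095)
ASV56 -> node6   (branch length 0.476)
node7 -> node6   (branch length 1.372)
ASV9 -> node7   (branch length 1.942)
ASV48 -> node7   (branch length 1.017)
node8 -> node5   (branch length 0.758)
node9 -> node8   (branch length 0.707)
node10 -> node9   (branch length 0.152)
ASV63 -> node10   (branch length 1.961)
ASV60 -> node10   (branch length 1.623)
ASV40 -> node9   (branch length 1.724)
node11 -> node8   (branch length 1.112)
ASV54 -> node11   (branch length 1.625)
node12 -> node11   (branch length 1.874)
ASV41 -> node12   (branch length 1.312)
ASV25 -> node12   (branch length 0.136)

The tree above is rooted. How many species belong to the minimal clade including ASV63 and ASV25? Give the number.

6

The MRCA of ASV63 and ASV25 is the node subtending (((ASV63,ASV60),ASV40),(ASV54,(ASV41,ASV25))).
That clade contains 6 terminal taxa: ASV25, ASV40, ASV41, ASV54, ASV60, ASV63.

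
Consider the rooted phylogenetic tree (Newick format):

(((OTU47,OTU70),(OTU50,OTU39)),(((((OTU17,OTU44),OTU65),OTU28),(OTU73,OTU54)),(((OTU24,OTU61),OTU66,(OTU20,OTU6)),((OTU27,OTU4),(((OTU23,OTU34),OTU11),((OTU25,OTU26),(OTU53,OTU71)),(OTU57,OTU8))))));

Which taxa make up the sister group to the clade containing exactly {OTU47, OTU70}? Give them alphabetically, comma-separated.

The clade containing exactly {OTU47, OTU70} attaches to the tree at the node subtending ((OTU47,OTU70),(OTU50,OTU39)).
The other lineage descending from that same node — the sister group — is (OTU50,OTU39); its 2 tips in alphabetical order are the answer.

OTU39, OTU50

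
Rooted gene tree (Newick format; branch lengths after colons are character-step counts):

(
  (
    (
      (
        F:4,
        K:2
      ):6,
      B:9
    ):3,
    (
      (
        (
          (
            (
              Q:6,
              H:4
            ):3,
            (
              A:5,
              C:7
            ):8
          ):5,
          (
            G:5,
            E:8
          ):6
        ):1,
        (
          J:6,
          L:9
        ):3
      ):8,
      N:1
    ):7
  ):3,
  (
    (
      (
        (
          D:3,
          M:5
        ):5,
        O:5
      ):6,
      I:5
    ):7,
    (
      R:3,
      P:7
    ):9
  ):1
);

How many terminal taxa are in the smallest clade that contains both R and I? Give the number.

The MRCA of R and I is the node subtending ((((D,M),O),I),(R,P)).
That clade contains 6 terminal taxa: D, I, M, O, P, R.

6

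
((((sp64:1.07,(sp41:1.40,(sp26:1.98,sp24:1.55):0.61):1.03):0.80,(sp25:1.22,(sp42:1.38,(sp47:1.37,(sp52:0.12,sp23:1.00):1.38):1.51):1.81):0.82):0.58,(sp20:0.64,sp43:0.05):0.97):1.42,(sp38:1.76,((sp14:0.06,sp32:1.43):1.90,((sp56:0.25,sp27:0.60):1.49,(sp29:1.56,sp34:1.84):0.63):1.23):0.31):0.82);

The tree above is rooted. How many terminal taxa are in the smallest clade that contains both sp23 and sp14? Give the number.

The MRCA of sp23 and sp14 is the root, so the clade is the entire tree.
That clade contains 18 terminal taxa: sp14, sp20, sp23, sp24, sp25, sp26, sp27, sp29, sp32, sp34, sp38, sp41, sp42, sp43, sp47, sp52, sp56, sp64.

18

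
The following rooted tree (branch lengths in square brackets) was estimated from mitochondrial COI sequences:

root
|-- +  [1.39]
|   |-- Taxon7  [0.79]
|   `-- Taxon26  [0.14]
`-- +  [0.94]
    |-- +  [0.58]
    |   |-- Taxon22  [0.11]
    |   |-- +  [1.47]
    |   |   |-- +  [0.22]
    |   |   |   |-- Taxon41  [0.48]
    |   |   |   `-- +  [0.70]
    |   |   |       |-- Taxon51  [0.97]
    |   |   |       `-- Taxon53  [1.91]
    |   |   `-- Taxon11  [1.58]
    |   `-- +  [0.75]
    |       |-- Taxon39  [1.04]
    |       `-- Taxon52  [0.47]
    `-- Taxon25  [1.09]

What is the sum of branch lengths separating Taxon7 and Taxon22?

3.81

The path runs Taxon7 → … → MRCA → … → Taxon22; the MRCA is the root of the tree.
Branch lengths along that path: 0.79 + 1.39 + 0.94 + 0.58 + 0.11 = 3.81.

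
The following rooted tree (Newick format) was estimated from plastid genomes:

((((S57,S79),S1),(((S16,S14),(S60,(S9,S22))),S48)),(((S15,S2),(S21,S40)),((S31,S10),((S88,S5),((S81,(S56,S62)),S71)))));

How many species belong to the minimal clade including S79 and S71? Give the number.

The MRCA of S79 and S71 is the root, so the clade is the entire tree.
That clade contains 21 terminal taxa: S1, S10, S14, S15, S16, S2, S21, S22, S31, S40, S48, S5, S56, S57, S60, S62, S71, S79, S81, S88, S9.

21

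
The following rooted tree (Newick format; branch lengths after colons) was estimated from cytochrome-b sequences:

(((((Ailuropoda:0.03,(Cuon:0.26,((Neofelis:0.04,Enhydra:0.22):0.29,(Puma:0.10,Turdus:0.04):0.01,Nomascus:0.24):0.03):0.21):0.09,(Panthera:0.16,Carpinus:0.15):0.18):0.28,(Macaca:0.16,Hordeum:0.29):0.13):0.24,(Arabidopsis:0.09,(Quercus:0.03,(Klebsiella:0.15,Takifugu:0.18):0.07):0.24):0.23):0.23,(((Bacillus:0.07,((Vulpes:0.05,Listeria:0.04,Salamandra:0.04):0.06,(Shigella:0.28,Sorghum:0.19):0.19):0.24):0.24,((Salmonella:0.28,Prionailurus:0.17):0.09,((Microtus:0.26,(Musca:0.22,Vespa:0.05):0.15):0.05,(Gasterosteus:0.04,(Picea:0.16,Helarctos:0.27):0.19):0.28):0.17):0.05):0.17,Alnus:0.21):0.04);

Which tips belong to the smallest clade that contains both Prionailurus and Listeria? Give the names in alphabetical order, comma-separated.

Tracing Prionailurus: it sits inside (Salmonella,Prionailurus).
Tracing Listeria: it sits inside (Vulpes,Listeria,Salamandra).
The smallest clade enclosing both is ((Bacillus,((Vulpes,Listeria,Salamandra),(Shigella,Sorghum))),((Salmonella,Prionailurus),((Microtus,(Musca,Vespa)),(Gasterosteus,(Picea,Helarctos))))); the answer is its 14 terminal taxa in alphabetical order.

Bacillus, Gasterosteus, Helarctos, Listeria, Microtus, Musca, Picea, Prionailurus, Salamandra, Salmonella, Shigella, Sorghum, Vespa, Vulpes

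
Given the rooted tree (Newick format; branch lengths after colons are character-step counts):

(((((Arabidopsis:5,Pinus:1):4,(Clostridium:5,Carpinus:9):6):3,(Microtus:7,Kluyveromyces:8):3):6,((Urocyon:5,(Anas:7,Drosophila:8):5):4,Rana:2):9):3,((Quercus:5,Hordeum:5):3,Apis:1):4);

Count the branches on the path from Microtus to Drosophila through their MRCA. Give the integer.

7

The MRCA of Microtus and Drosophila is the node subtending ((((Arabidopsis,Pinus),(Clostridium,Carpinus)),(Microtus,Kluyveromyces)),((Urocyon,(Anas,Drosophila)),Rana)).
From Microtus up to that node: 3 branches. From Drosophila up to the same node: 4 branches. Total: 3 + 4 = 7.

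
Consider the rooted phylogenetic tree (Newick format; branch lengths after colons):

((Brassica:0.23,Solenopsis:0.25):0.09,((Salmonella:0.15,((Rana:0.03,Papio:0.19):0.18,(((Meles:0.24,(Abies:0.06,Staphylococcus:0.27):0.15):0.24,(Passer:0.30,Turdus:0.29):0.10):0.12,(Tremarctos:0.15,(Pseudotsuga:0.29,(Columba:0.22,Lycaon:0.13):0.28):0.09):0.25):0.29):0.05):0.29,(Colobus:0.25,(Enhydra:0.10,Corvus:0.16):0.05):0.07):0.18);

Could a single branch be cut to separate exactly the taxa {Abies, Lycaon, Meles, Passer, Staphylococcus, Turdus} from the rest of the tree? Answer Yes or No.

The MRCA of the listed taxa subtends (((Meles,(Abies,Staphylococcus)),(Passer,Turdus)),(Tremarctos,(Pseudotsuga,(Columba,Lycaon)))).
That clade also contains Columba, Pseudotsuga, Tremarctos, which are not in the proposed group, so the group is not monophyletic.

No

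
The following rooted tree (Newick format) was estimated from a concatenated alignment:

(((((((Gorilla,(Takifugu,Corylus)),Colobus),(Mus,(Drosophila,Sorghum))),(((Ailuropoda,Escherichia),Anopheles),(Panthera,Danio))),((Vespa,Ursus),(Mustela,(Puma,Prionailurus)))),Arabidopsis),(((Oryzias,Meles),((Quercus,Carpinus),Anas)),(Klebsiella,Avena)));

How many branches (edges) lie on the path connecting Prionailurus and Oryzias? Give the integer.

The MRCA of Prionailurus and Oryzias is the root of the tree.
From Prionailurus up to that node: 6 branches. From Oryzias up to the same node: 4 branches. Total: 6 + 4 = 10.

10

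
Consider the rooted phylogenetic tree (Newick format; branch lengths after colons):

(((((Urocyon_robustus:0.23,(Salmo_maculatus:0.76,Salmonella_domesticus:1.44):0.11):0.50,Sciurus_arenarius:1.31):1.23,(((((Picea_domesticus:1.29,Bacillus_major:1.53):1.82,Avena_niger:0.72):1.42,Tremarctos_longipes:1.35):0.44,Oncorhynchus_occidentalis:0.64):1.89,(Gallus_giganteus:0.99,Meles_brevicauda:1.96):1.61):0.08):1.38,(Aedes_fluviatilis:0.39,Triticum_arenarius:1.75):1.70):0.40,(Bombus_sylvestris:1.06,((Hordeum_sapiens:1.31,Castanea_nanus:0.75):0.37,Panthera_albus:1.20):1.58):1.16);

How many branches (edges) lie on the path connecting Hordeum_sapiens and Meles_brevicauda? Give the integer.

The MRCA of Hordeum_sapiens and Meles_brevicauda is the root of the tree.
From Hordeum_sapiens up to that node: 4 branches. From Meles_brevicauda up to the same node: 5 branches. Total: 4 + 5 = 9.

9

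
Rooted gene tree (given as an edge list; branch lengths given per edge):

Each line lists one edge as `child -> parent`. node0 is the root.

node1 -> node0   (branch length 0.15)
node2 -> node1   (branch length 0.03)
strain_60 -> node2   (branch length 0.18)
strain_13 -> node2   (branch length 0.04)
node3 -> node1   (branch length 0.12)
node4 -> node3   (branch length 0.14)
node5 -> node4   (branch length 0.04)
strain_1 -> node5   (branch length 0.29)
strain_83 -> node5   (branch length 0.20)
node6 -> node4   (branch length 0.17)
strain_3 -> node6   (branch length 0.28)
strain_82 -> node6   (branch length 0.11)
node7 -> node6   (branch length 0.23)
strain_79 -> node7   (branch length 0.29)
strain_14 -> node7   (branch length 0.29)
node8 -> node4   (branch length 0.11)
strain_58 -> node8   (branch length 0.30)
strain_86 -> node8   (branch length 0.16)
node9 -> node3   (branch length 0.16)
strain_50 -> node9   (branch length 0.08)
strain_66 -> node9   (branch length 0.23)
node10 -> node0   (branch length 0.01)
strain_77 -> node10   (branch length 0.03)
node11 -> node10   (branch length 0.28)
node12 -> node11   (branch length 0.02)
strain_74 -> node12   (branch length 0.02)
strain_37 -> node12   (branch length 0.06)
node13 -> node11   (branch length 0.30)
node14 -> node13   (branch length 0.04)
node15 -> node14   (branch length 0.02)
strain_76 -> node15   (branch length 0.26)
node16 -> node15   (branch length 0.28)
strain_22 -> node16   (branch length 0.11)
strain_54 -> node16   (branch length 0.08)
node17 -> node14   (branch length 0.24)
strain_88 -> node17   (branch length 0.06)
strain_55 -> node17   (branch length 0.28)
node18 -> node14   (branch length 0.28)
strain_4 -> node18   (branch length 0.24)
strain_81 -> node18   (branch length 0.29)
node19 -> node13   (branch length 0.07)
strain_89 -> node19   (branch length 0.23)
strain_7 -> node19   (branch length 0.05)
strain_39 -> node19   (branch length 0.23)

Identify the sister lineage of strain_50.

strain_66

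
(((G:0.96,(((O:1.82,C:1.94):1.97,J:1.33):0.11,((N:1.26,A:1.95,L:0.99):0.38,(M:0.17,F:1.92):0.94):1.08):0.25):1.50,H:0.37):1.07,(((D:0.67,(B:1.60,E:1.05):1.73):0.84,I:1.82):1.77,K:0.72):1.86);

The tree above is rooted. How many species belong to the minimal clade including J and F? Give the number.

8

The MRCA of J and F is the node subtending (((O,C),J),((N,A,L),(M,F))).
That clade contains 8 terminal taxa: A, C, F, J, L, M, N, O.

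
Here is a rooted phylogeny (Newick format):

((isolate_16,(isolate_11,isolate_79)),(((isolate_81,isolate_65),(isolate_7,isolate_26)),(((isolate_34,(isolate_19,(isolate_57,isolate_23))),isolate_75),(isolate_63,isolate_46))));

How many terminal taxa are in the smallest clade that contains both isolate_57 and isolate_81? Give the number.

The MRCA of isolate_57 and isolate_81 is the node subtending (((isolate_81,isolate_65),(isolate_7,isolate_26)),(((isolate_34,(isolate_19,(isolate_57,isolate_23))),isolate_75),(isolate_63,isolate_46))).
That clade contains 11 terminal taxa: isolate_19, isolate_23, isolate_26, isolate_34, isolate_46, isolate_57, isolate_63, isolate_65, isolate_7, isolate_75, isolate_81.

11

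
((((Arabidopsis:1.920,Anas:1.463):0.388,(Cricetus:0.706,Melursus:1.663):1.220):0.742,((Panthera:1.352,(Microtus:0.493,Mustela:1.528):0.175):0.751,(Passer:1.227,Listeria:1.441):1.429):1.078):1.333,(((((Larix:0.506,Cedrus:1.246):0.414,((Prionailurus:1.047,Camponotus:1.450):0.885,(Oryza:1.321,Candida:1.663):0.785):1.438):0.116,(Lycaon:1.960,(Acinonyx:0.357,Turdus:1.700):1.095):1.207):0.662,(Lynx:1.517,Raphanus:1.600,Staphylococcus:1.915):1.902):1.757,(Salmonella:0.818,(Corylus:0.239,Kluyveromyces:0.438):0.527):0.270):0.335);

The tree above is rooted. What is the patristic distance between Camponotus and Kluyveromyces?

7.543

The path runs Camponotus → … → MRCA → … → Kluyveromyces; the MRCA is the node subtending (((((Larix,Cedrus),((Prionailurus,Camponotus),(Oryza,Candida))),(Lycaon,(Acinonyx,Turdus))),(Lynx,Raphanus,Staphylococcus)),(Salmonella,(Corylus,Kluyveromyces))).
Branch lengths along that path: 1.450 + 0.885 + 1.438 + 0.116 + 0.662 + 1.757 + 0.270 + 0.527 + 0.438 = 7.543.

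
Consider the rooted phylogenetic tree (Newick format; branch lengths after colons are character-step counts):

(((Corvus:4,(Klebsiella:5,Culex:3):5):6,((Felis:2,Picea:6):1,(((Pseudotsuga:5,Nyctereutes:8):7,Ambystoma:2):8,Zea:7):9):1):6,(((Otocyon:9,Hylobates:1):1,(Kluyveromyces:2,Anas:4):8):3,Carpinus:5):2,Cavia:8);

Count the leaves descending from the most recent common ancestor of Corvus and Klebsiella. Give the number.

The MRCA of Corvus and Klebsiella is the node subtending (Corvus,(Klebsiella,Culex)).
That clade contains 3 terminal taxa: Corvus, Culex, Klebsiella.

3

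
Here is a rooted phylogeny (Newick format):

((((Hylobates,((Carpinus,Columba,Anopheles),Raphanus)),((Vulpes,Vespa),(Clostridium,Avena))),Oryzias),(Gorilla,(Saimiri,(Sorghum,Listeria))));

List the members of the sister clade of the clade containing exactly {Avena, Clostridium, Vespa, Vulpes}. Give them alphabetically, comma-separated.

Anopheles, Carpinus, Columba, Hylobates, Raphanus

The clade containing exactly {Avena, Clostridium, Vespa, Vulpes} attaches to the tree at the node subtending ((Hylobates,((Carpinus,Columba,Anopheles),Raphanus)),((Vulpes,Vespa),(Clostridium,Avena))).
The other lineage descending from that same node — the sister group — is (Hylobates,((Carpinus,Columba,Anopheles),Raphanus)); its 5 tips in alphabetical order are the answer.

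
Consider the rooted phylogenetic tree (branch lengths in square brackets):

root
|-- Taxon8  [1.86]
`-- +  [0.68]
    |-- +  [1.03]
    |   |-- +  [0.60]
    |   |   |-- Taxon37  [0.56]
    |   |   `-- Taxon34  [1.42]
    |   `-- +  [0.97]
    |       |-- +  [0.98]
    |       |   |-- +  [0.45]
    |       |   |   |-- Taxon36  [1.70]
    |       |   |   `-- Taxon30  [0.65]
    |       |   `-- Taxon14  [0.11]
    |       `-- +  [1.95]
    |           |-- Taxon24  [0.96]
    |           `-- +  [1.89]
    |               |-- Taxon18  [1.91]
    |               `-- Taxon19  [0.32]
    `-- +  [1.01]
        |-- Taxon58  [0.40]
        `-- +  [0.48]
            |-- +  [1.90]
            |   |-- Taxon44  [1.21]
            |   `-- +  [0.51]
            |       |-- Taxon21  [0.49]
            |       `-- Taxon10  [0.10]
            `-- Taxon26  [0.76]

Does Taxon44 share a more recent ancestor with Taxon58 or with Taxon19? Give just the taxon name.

Taxon58

The MRCA of Taxon44 and Taxon58 subtends (Taxon58,((Taxon44,(Taxon21,Taxon10)),Taxon26)) (5 taxa).
The MRCA of Taxon44 and Taxon19 subtends (((Taxon37,Taxon34),(((Taxon36,Taxon30),Taxon14),(Taxon24,(Taxon18,Taxon19)))),(Taxon58,((Taxon44,(Taxon21,Taxon10)),Taxon26))) (13 taxa).
The first is nested inside the second, so Taxon44 shares a more recent common ancestor with Taxon58.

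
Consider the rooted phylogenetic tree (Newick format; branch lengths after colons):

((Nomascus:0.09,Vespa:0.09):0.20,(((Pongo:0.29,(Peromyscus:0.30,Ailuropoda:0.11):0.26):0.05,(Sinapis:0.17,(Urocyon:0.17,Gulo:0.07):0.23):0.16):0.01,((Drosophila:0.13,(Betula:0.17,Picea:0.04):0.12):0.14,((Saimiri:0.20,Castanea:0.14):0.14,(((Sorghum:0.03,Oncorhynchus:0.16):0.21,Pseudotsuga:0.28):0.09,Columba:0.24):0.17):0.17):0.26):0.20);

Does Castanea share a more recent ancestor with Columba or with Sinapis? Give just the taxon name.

Columba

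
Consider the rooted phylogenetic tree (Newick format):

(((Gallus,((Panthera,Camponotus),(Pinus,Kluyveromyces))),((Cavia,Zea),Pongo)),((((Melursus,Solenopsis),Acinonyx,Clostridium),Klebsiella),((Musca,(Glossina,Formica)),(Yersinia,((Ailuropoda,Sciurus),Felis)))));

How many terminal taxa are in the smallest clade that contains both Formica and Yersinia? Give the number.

The MRCA of Formica and Yersinia is the node subtending ((Musca,(Glossina,Formica)),(Yersinia,((Ailuropoda,Sciurus),Felis))).
That clade contains 7 terminal taxa: Ailuropoda, Felis, Formica, Glossina, Musca, Sciurus, Yersinia.

7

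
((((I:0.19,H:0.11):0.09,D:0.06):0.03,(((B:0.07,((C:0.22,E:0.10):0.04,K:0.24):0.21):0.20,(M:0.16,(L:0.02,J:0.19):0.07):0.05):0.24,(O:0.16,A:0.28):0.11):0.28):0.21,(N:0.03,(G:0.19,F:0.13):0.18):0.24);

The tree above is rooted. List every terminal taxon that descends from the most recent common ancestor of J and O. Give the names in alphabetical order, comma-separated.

Tracing J: it sits inside (L,J).
Tracing O: it sits inside (O,A).
The smallest clade enclosing both is (((B,((C,E),K)),(M,(L,J))),(O,A)); the answer is its 9 terminal taxa in alphabetical order.

A, B, C, E, J, K, L, M, O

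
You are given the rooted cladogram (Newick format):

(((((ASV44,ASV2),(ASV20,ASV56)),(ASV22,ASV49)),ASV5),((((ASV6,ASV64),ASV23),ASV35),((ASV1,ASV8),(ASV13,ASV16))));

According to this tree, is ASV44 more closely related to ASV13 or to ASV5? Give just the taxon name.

ASV5

The MRCA of ASV44 and ASV5 subtends ((((ASV44,ASV2),(ASV20,ASV56)),(ASV22,ASV49)),ASV5) (7 taxa).
The MRCA of ASV44 and ASV13 is the root, subtending the entire tree (15 taxa).
The first is nested inside the second, so ASV44 shares a more recent common ancestor with ASV5.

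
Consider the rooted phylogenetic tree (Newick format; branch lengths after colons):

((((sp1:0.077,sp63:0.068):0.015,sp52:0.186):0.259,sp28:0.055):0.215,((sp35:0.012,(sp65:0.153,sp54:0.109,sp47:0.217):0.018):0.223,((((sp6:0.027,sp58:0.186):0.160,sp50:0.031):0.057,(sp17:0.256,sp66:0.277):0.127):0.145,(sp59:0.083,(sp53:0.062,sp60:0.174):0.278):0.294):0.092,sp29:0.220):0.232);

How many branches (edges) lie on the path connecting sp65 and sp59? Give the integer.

The MRCA of sp65 and sp59 is the node subtending ((sp35,(sp65,sp54,sp47)),((((sp6,sp58),sp50),(sp17,sp66)),(sp59,(sp53,sp60))),sp29).
From sp65 up to that node: 3 branches. From sp59 up to the same node: 3 branches. Total: 3 + 3 = 6.

6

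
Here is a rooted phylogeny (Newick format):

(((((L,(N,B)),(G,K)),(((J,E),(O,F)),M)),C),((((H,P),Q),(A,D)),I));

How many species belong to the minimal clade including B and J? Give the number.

10

The MRCA of B and J is the node subtending (((L,(N,B)),(G,K)),(((J,E),(O,F)),M)).
That clade contains 10 terminal taxa: B, E, F, G, J, K, L, M, N, O.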